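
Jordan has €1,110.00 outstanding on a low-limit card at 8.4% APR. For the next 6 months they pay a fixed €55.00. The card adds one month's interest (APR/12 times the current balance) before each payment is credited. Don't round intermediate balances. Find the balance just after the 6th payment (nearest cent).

€821.61

Monthly rate r = 8.4%/12 = 0.7% = 0.007.
Each month: B ← B·(1+r) − €55.00.
Month 1: interest €7.77; balance after payment €1,062.77.
Month 2: interest €7.44; balance after payment €1,015.21.
Month 3: interest €7.11; balance after payment €967.32.
Month 4: interest €6.77; balance after payment €919.09.
Month 5: interest €6.43; balance after payment €870.52.
Month 6: interest €6.09; balance after payment €821.61.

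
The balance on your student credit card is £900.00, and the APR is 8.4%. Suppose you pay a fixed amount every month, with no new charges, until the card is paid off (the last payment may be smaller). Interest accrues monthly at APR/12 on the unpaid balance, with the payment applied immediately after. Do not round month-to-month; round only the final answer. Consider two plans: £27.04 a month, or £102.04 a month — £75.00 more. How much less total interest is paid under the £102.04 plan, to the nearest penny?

£95.95

Monthly rate r = 8.4%/12 = 0.7% = 0.007.
At £27.04/mo: n = ⌈−ln(1 − rB₀/P)/ln(1+r)⌉ = 39 payments (last £0.70); total interest = total paid − £900.00 = £128.22.
At £102.04/mo: 10 payments (last £13.91); total interest £32.27.
Interest saved = £128.22 − £32.27 = £95.95.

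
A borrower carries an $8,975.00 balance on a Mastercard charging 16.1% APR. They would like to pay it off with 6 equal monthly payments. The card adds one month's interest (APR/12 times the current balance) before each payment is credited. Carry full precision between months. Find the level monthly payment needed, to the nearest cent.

Monthly rate r = 16.1%/12 = 1.34167% = 0.0134167.
Level-payment amortization: P = B₀·r / (1 − (1+r)^(−n)) = 8975.00·0.0134167 / (1 − 1.01342^(−6)).
Denominator 1 − (1+r)^(−6) = 0.0768511236.
P = 120.415 / 0.0768511236 ≈ 1566.86.

$1,566.86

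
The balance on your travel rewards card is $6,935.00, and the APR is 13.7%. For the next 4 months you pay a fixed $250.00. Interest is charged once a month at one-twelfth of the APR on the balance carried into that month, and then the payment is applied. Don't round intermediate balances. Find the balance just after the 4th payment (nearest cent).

$6,239.91

Monthly rate r = 13.7%/12 = 1.14167% = 0.0114167.
Each month: B ← B·(1+r) − $250.00.
Month 1: interest $79.17; balance after payment $6,764.17.
Month 2: interest $77.22; balance after payment $6,591.40.
Month 3: interest $75.25; balance after payment $6,416.65.
Month 4: interest $73.26; balance after payment $6,239.91.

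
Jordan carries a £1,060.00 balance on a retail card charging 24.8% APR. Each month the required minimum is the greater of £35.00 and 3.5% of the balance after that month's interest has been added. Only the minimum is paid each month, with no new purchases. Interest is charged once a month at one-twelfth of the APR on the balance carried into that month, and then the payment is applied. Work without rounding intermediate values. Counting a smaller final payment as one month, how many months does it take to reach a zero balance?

Monthly rate r = 24.8%/12 = 2.06667% = 0.0206667.
While 3.5% of the post-interest balance exceeds £35.00, each month B ← (B·(1+r))·(1 − 0.035), i.e. B shrinks by the factor (1+r)·0.965 = 0.98494.
This holds for months 1–6. Entering month 7 the balance is £967.77; 3.5% of the post-interest balance is now below £35.00, so the flat £35.00 minimum applies from here.
From month 7 a fixed £35.00 at rate r clears £967.77 in 42 more payments. Total: 6 + 42 = 48 months.

48 months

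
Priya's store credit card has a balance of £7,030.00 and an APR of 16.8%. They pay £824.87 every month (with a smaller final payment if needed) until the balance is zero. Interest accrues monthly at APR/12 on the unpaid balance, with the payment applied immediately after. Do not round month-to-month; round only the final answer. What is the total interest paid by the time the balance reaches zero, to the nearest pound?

£509

Monthly rate r = 16.8%/12 = 1.4% = 0.014.
Payoff takes n = ⌈−ln(1 − rB₀/P)/ln(1+r)⌉ = ⌈9.139⌉ = 10 payments; the last is £115.19.
Total paid = 9·£824.87 + £115.19 = £7,539.02.
Total interest = total paid − principal = £7,539.02 − £7,030.00 = £509.02.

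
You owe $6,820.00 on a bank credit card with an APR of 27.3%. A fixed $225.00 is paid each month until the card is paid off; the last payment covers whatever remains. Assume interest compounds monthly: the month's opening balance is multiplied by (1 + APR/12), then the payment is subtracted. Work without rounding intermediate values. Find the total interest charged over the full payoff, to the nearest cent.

Monthly rate r = 27.3%/12 = 2.275% = 0.02275.
Payoff takes n = ⌈−ln(1 − rB₀/P)/ln(1+r)⌉ = ⌈52.003⌉ = 53 payments; the last is $0.79.
Total paid = 52·$225.00 + $0.79 = $11,700.79.
Total interest = total paid − principal = $11,700.79 − $6,820.00 = $4,880.79.

$4,880.79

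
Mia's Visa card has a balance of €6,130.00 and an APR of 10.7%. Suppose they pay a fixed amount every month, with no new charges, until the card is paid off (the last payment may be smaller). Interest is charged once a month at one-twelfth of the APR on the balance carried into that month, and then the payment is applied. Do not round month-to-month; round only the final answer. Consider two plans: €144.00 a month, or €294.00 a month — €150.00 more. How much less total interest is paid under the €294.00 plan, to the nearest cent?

Monthly rate r = 10.7%/12 = 0.891667% = 0.00891667.
At €144.00/mo: n = ⌈−ln(1 − rB₀/P)/ln(1+r)⌉ = 54 payments (last €111.49); total interest = total paid − €6,130.00 = €1,613.49.
At €294.00/mo: 24 payments (last €50.42); total interest €682.42.
Interest saved = €1,613.49 − €682.42 = €931.07.

€931.07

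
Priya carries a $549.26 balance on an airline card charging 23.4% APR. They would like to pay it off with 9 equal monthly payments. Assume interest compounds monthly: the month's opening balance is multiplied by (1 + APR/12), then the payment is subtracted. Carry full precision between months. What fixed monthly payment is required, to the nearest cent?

Monthly rate r = 23.4%/12 = 1.95% = 0.0195.
Level-payment amortization: P = B₀·r / (1 − (1+r)^(−n)) = 549.26·0.0195 / (1 − 1.0195^(−9)).
Denominator 1 − (1+r)^(−9) = 0.159544103.
P = 10.7106 / 0.159544103 ≈ 67.13.

$67.13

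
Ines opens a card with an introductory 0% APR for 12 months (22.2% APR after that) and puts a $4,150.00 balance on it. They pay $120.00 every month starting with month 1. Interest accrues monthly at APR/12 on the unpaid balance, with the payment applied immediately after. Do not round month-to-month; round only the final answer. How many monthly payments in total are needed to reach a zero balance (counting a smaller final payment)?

42 payments

Promo months 1–12 at r₀ = 0%/12 = 0; months 13+ at r₁ = 22.2%/12 = 0.0185.
After month 12 (no interest yet): B = $4,150.00 − 12·$120.00 = $2,710.00.
Then at r₁ with $120.00/mo: n₂ = −ln(1 − r₁·B/P)/ln(1+r₁) ≈ 29.51 → 30 more payments.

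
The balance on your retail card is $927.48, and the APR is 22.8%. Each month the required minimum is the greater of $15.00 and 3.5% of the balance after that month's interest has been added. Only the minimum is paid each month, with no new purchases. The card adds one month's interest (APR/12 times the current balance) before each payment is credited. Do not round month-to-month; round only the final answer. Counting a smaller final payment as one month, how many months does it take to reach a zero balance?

Monthly rate r = 22.8%/12 = 1.9% = 0.019.
While 3.5% of the post-interest balance exceeds $15.00, each month B ← (B·(1+r))·(1 − 0.035), i.e. B shrinks by the factor (1+r)·0.965 = 0.98333.
This holds for months 1–48. Entering month 49 the balance is $413.98; 3.5% of the post-interest balance is now below $15.00, so the flat $15.00 minimum applies from here.
From month 49 a fixed $15.00 at rate r clears $413.98 in 40 more payments. Total: 48 + 40 = 88 months.

88 months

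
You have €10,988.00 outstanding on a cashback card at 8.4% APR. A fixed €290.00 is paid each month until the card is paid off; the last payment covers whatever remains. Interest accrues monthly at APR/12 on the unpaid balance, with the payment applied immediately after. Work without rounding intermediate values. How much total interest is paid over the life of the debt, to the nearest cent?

€1,824.84

Monthly rate r = 8.4%/12 = 0.7% = 0.007.
Payoff takes n = ⌈−ln(1 − rB₀/P)/ln(1+r)⌉ = ⌈44.182⌉ = 45 payments; the last is €52.84.
Total paid = 44·€290.00 + €52.84 = €12,812.84.
Total interest = total paid − principal = €12,812.84 − €10,988.00 = €1,824.84.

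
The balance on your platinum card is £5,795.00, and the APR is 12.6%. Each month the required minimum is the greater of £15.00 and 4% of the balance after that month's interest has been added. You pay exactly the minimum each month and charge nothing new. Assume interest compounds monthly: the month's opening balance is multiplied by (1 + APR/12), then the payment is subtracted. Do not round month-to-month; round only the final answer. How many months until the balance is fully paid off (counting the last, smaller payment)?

Monthly rate r = 12.6%/12 = 1.05% = 0.0105.
While 4% of the post-interest balance exceeds £15.00, each month B ← (B·(1+r))·(1 − 0.04), i.e. B shrinks by the factor (1+r)·0.96 = 0.97008.
This holds for months 1–91. Entering month 92 the balance is £365.21; 4% of the post-interest balance is now below £15.00, so the flat £15.00 minimum applies from here.
From month 92 a fixed £15.00 at rate r clears £365.21 in 29 more payments. Total: 91 + 29 = 120 months.

120 months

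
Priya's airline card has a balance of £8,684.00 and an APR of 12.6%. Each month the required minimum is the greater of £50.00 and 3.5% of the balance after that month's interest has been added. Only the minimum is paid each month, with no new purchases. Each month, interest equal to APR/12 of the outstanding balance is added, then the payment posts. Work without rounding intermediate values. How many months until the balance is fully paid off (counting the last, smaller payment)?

Monthly rate r = 12.6%/12 = 1.05% = 0.0105.
While 3.5% of the post-interest balance exceeds £50.00, each month B ← (B·(1+r))·(1 − 0.035), i.e. B shrinks by the factor (1+r)·0.965 = 0.97513.
This holds for months 1–73. Entering month 74 the balance is £1,381.54; 3.5% of the post-interest balance is now below £50.00, so the flat £50.00 minimum applies from here.
From month 74 a fixed £50.00 at rate r clears £1,381.54 in 33 more payments. Total: 73 + 33 = 106 months.

106 months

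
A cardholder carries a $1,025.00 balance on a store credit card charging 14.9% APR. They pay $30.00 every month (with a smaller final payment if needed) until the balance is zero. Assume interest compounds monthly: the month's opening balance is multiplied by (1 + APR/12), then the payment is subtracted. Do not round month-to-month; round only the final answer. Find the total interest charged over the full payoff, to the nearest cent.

Monthly rate r = 14.9%/12 = 1.24167% = 0.0124167.
Payoff takes n = ⌈−ln(1 − rB₀/P)/ln(1+r)⌉ = ⌈44.736⌉ = 45 payments; the last is $22.13.
Total paid = 44·$30.00 + $22.13 = $1,342.13.
Total interest = total paid − principal = $1,342.13 − $1,025.00 = $317.13.

$317.13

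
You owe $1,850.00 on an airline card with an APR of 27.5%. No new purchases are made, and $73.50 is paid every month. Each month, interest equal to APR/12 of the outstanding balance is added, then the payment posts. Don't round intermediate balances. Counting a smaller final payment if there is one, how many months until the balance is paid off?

Monthly rate r = 27.5%/12 = 2.29167% = 0.0229167.
Recurrence: B ← B·(1+r) − $73.50.
Month 1: interest $42.40; balance after payment $1,818.90.
Month 2: interest $41.68; balance after payment $1,787.08.
Closed form: n = −ln(1 − rB₀/P)/ln(1+r) = −ln(0.42319)/ln(1.02292) ≈ 37.953, so the balance reaches zero during payment 38.

38 payments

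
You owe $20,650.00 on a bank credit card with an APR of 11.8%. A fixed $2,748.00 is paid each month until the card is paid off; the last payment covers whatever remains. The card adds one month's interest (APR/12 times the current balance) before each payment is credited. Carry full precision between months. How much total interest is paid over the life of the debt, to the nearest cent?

$909.81

Monthly rate r = 11.8%/12 = 0.983333% = 0.00983333.
Payoff takes n = ⌈−ln(1 − rB₀/P)/ln(1+r)⌉ = ⌈7.845⌉ = 8 payments; the last is $2,323.81.
Total paid = 7·$2,748.00 + $2,323.81 = $21,559.81.
Total interest = total paid − principal = $21,559.81 − $20,650.00 = $909.81.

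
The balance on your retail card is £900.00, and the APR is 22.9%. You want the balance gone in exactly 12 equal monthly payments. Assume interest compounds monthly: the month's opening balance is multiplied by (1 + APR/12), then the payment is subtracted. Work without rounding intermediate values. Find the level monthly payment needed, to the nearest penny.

Monthly rate r = 22.9%/12 = 1.90833% = 0.0190833.
Level-payment amortization: P = B₀·r / (1 − (1+r)^(−n)) = 900.00·0.0190833 / (1 − 1.01908^(−12)).
Denominator 1 − (1+r)^(−12) = 0.202953585.
P = 17.175 / 0.202953585 ≈ 84.63.

£84.63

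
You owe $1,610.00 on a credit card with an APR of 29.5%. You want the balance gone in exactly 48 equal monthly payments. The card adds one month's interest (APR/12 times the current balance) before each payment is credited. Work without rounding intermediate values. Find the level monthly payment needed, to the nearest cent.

Monthly rate r = 29.5%/12 = 2.45833% = 0.0245833.
Level-payment amortization: P = B₀·r / (1 − (1+r)^(−n)) = 1610.00·0.0245833 / (1 − 1.02458^(−48)).
Denominator 1 − (1+r)^(−48) = 0.688304722.
P = 39.5792 / 0.688304722 ≈ 57.50.

$57.50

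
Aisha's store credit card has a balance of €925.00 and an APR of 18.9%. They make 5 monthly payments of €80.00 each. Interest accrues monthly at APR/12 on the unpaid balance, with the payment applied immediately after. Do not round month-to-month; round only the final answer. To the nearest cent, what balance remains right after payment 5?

€587.37

Monthly rate r = 18.9%/12 = 1.575% = 0.01575.
Each month: B ← B·(1+r) − €80.00.
Month 1: interest €14.57; balance after payment €859.57.
Month 2: interest €13.54; balance after payment €793.11.
Month 3: interest €12.49; balance after payment €725.60.
Month 4: interest €11.43; balance after payment €657.03.
Month 5: interest €10.35; balance after payment €587.37.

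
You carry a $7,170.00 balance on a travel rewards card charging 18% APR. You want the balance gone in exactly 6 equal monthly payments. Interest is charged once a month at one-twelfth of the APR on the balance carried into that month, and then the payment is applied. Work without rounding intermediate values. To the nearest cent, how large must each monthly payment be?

Monthly rate r = 18%/12 = 1.5% = 0.015.
Level-payment amortization: P = B₀·r / (1 − (1+r)^(−n)) = 7170.00·0.015 / (1 − 1.015^(−6)).
Denominator 1 − (1+r)^(−6) = 0.0854578075.
P = 107.55 / 0.0854578075 ≈ 1258.52.

$1,258.52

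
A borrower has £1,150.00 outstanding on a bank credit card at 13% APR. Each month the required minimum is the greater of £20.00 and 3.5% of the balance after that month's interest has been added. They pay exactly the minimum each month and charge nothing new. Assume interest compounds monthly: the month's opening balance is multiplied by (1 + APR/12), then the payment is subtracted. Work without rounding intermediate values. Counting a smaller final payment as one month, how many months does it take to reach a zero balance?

Monthly rate r = 13%/12 = 1.08333% = 0.0108333.
While 3.5% of the post-interest balance exceeds £20.00, each month B ← (B·(1+r))·(1 − 0.035), i.e. B shrinks by the factor (1+r)·0.965 = 0.97545.
This holds for months 1–29. Entering month 30 the balance is £559.37; 3.5% of the post-interest balance is now below £20.00, so the flat £20.00 minimum applies from here.
From month 30 a fixed £20.00 at rate r clears £559.37 in 34 more payments. Total: 29 + 34 = 63 months.

63 months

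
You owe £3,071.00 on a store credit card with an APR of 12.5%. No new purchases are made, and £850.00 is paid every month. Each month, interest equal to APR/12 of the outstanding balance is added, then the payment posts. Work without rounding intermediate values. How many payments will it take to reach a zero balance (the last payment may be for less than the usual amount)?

Monthly rate r = 12.5%/12 = 1.04167% = 0.0104167.
Recurrence: B ← B·(1+r) − £850.00.
Month 1: interest £31.99; balance after payment £2,252.99.
Month 2: interest £23.47; balance after payment £1,426.46.
Month 3: interest £14.86; balance after payment £591.32.
Month 4: interest £6.16; balance after payment £0.00.

4 months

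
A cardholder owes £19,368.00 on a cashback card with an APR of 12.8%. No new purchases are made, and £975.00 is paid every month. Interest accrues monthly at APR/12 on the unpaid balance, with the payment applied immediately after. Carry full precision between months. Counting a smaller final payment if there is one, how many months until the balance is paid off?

Monthly rate r = 12.8%/12 = 1.06667% = 0.0106667.
Recurrence: B ← B·(1+r) − £975.00.
Month 1: interest £206.59; balance after payment £18,599.59.
Month 2: interest £198.40; balance after payment £17,822.99.
Closed form: n = −ln(1 − rB₀/P)/ln(1+r) = −ln(0.78811)/ln(1.01067) ≈ 22.442, so the balance reaches zero during payment 23.

23 payments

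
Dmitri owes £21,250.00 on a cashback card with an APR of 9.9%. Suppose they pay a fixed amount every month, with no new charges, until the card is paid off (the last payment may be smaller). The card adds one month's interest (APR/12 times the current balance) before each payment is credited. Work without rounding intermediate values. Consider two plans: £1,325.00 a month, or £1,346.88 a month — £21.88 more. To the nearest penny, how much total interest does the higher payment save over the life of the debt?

£28.57

Monthly rate r = 9.9%/12 = 0.825% = 0.00825.
At £1,325.00/mo: n = ⌈−ln(1 − rB₀/P)/ln(1+r)⌉ = 18 payments (last £363.56); total interest = total paid − £21,250.00 = £1,638.56.
At £1,346.88/mo: 17 payments (last £1,309.91); total interest £1,609.99.
Interest saved = £1,638.56 − £1,609.99 = £28.57.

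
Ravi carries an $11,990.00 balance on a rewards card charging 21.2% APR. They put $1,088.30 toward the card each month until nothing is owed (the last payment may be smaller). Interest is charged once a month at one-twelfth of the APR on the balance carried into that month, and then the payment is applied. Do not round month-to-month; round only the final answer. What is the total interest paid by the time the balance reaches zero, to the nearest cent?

$1,464.11

Monthly rate r = 21.2%/12 = 1.76667% = 0.0176667.
Payoff takes n = ⌈−ln(1 − rB₀/P)/ln(1+r)⌉ = ⌈12.360⌉ = 13 payments; the last is $394.51.
Total paid = 12·$1,088.30 + $394.51 = $13,454.11.
Total interest = total paid − principal = $13,454.11 − $11,990.00 = $1,464.11.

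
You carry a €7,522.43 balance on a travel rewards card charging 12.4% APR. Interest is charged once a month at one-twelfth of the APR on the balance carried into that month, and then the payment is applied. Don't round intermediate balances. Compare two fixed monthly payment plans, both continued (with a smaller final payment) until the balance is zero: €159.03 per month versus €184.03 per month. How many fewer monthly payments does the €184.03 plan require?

12 fewer payments

Monthly rate r = 12.4%/12 = 1.03333% = 0.0103333.
At €159.03/mo: n = ⌈−ln(1 − rB₀/P)/ln(1+r)⌉ = 66 payments (last €42.68); total interest = total paid − €7,522.43 = €2,857.20.
At €184.03/mo: 54 payments (last €71.72); total interest €2,302.88.
Payments saved = 66 − 54 = 12.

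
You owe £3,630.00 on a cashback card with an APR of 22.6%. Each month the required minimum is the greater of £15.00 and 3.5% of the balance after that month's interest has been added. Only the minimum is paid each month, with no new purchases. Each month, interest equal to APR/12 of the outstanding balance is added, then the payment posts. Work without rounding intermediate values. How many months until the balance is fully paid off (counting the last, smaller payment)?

168 months

Monthly rate r = 22.6%/12 = 1.88333% = 0.0188333.
While 3.5% of the post-interest balance exceeds £15.00, each month B ← (B·(1+r))·(1 − 0.035), i.e. B shrinks by the factor (1+r)·0.965 = 0.98317.
This holds for months 1–128. Entering month 129 the balance is £413.62; 3.5% of the post-interest balance is now below £15.00, so the flat £15.00 minimum applies from here.
From month 129 a fixed £15.00 at rate r clears £413.62 in 40 more payments. Total: 128 + 40 = 168 months.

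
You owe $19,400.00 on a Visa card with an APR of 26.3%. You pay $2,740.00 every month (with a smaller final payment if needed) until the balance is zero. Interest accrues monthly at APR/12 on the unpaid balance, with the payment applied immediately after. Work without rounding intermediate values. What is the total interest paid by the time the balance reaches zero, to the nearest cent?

$1,916.94

Monthly rate r = 26.3%/12 = 2.19167% = 0.0219167.
Payoff takes n = ⌈−ln(1 − rB₀/P)/ln(1+r)⌉ = ⌈7.778⌉ = 8 payments; the last is $2,136.94.
Total paid = 7·$2,740.00 + $2,136.94 = $21,316.94.
Total interest = total paid − principal = $21,316.94 − $19,400.00 = $1,916.94.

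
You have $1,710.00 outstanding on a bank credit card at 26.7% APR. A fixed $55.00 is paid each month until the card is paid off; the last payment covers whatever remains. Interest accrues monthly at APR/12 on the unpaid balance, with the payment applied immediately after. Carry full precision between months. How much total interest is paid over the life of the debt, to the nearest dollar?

Monthly rate r = 26.7%/12 = 2.225% = 0.02225.
Payoff takes n = ⌈−ln(1 − rB₀/P)/ln(1+r)⌉ = ⌈53.481⌉ = 54 payments; the last is $26.63.
Total paid = 53·$55.00 + $26.63 = $2,941.63.
Total interest = total paid − principal = $2,941.63 − $1,710.00 = $1,231.63.

$1,232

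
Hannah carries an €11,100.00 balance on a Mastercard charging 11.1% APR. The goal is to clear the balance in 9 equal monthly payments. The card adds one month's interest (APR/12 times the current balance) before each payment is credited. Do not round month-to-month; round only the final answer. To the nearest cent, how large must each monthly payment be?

Monthly rate r = 11.1%/12 = 0.925% = 0.00925.
Level-payment amortization: P = B₀·r / (1 − (1+r)^(−n)) = 11100.00·0.00925 / (1 − 1.00925^(−9)).
Denominator 1 − (1+r)^(−9) = 0.0795267387.
P = 102.675 / 0.0795267387 ≈ 1291.08.

€1,291.08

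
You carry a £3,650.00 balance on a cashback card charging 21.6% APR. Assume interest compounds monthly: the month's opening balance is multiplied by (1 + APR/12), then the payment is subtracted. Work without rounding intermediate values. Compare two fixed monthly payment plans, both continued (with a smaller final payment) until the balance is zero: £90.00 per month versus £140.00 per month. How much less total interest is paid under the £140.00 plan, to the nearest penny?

Monthly rate r = 21.6%/12 = 1.8% = 0.018.
At £90.00/mo: n = ⌈−ln(1 − rB₀/P)/ln(1+r)⌉ = 74 payments (last £35.60); total interest = total paid − £3,650.00 = £2,955.60.
At £140.00/mo: 36 payments (last £71.99); total interest £1,321.99.
Interest saved = £2,955.60 − £1,321.99 = £1,633.61.

£1,633.61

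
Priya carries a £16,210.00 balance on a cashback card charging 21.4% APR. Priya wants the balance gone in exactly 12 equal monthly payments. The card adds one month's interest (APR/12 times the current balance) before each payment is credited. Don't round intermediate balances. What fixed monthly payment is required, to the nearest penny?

Monthly rate r = 21.4%/12 = 1.78333% = 0.0178333.
Level-payment amortization: P = B₀·r / (1 − (1+r)^(−n)) = 16210.00·0.0178333 / (1 − 1.01783^(−12)).
Denominator 1 − (1+r)^(−12) = 0.191127697.
P = 289.078 / 0.191127697 ≈ 1512.49.

£1,512.49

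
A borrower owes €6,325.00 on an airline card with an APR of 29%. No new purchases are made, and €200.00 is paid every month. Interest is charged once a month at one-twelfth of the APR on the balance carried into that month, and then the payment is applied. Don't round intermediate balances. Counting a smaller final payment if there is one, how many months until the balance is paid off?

Monthly rate r = 29%/12 = 2.41667% = 0.0241667.
Recurrence: B ← B·(1+r) − €200.00.
Month 1: interest €152.85; balance after payment €6,277.85.
Month 2: interest €151.71; balance after payment €6,229.57.
Closed form: n = −ln(1 − rB₀/P)/ln(1+r) = −ln(0.23573)/ln(1.02417) ≈ 60.516, so the balance reaches zero during payment 61.

61 payments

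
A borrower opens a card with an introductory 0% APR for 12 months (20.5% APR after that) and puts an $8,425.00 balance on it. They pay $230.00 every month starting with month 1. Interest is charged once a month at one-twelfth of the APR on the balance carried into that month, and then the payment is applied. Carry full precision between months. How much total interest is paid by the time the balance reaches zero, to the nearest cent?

$1,749.74

Promo months 1–12 at r₀ = 0%/12 = 0; months 13+ at r₁ = 20.5%/12 = 0.0170833.
After month 12 (no interest yet): B = $8,425.00 − 12·$230.00 = $5,665.00.
Then at r₁ with $230.00/mo: n₂ = −ln(1 − r₁·B/P)/ln(1+r₁) ≈ 32.24 → 33 more payments.
Total paid = 44·$230.00 + $54.74 = $10,174.74; interest = $10,174.74 − $8,425.00 = $1,749.74.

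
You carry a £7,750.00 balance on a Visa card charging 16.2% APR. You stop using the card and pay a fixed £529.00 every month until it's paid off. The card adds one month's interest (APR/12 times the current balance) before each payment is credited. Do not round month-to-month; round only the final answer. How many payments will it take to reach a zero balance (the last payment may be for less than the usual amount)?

17 months

Monthly rate r = 16.2%/12 = 1.35% = 0.0135.
Recurrence: B ← B·(1+r) − £529.00.
Month 1: interest £104.62; balance after payment £7,325.62.
Month 2: interest £98.90; balance after payment £6,895.52.
Closed form: n = −ln(1 − rB₀/P)/ln(1+r) = −ln(0.80222)/ln(1.0135) ≈ 16.434, so the balance reaches zero during payment 17.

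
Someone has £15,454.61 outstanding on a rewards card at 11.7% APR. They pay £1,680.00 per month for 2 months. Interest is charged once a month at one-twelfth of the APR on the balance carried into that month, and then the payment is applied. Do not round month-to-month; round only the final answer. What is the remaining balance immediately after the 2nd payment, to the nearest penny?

Monthly rate r = 11.7%/12 = 0.975% = 0.00975.
Each month: B ← B·(1+r) − £1,680.00.
Month 1: interest £150.68; balance after payment £13,925.29.
Month 2: interest £135.77; balance after payment £12,381.06.

£12,381.06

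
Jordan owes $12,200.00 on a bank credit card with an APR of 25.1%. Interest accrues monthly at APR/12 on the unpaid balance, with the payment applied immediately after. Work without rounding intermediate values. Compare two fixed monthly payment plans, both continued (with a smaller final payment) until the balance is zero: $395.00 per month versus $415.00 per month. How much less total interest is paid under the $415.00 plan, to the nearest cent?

Monthly rate r = 25.1%/12 = 2.09167% = 0.0209167.
At $395.00/mo: n = ⌈−ln(1 − rB₀/P)/ln(1+r)⌉ = 51 payments (last $67.51); total interest = total paid − $12,200.00 = $7,617.51.
At $415.00/mo: 47 payments (last $40.65); total interest $6,930.65.
Interest saved = $7,617.51 − $6,930.65 = $686.86.

$686.86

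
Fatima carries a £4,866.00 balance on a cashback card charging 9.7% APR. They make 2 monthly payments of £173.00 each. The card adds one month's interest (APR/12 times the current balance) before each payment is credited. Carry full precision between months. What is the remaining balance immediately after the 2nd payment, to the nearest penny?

£4,597.59

Monthly rate r = 9.7%/12 = 0.808333% = 0.00808333.
Each month: B ← B·(1+r) − £173.00.
Month 1: interest £39.33; balance after payment £4,732.33.
Month 2: interest £38.25; balance after payment £4,597.59.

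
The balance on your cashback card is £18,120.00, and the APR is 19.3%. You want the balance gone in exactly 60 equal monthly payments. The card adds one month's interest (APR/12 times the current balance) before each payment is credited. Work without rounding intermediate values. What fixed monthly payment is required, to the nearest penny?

Monthly rate r = 19.3%/12 = 1.60833% = 0.0160833.
Level-payment amortization: P = B₀·r / (1 − (1+r)^(−n)) = 18120.00·0.0160833 / (1 − 1.01608^(−60)).
Denominator 1 − (1+r)^(−60) = 0.616080356.
P = 291.43 / 0.616080356 ≈ 473.04.

£473.04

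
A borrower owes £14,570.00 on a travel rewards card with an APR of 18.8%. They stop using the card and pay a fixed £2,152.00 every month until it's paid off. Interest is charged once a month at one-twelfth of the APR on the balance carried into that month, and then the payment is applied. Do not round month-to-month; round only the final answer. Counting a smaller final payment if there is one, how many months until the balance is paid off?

Monthly rate r = 18.8%/12 = 1.56667% = 0.0156667.
Recurrence: B ← B·(1+r) − £2,152.00.
Month 1: interest £228.26; balance after payment £12,646.26.
Month 2: interest £198.12; balance after payment £10,692.39.
Closed form: n = −ln(1 − rB₀/P)/ln(1+r) = −ln(0.89393)/ln(1.01567) ≈ 7.213, so the balance reaches zero during payment 8.

8 payments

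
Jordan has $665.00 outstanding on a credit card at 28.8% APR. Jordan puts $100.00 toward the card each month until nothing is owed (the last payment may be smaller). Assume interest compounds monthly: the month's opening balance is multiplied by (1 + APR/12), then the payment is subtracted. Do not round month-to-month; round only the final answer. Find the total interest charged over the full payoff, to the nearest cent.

$68.41

Monthly rate r = 28.8%/12 = 2.4% = 0.024.
Payoff takes n = ⌈−ln(1 − rB₀/P)/ln(1+r)⌉ = ⌈7.331⌉ = 8 payments; the last is $33.41.
Total paid = 7·$100.00 + $33.41 = $733.41.
Total interest = total paid − principal = $733.41 − $665.00 = $68.41.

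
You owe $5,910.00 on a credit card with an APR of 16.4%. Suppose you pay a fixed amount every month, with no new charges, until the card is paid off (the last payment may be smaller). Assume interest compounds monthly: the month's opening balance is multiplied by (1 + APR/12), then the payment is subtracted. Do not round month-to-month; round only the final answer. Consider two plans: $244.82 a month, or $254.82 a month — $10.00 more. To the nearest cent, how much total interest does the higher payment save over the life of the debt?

Monthly rate r = 16.4%/12 = 1.36667% = 0.0136667.
At $244.82/mo: n = ⌈−ln(1 − rB₀/P)/ln(1+r)⌉ = 30 payments (last $121.30); total interest = total paid − $5,910.00 = $1,311.08.
At $254.82/mo: 29 payments (last $21.52); total interest $1,246.48.
Interest saved = $1,311.08 − $1,246.48 = $64.60.

$64.60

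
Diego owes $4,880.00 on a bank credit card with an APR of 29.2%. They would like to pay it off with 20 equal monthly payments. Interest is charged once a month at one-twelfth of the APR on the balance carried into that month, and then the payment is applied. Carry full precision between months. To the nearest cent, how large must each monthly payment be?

$311.07

Monthly rate r = 29.2%/12 = 2.43333% = 0.0243333.
Level-payment amortization: P = B₀·r / (1 − (1+r)^(−n)) = 4880.00·0.0243333 / (1 − 1.02433^(−20)).
Denominator 1 − (1+r)^(−20) = 0.3817361.
P = 118.747 / 0.3817361 ≈ 311.07.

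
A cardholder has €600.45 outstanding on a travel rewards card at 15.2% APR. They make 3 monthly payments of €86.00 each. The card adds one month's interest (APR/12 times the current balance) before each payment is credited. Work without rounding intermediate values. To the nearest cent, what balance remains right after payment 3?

Monthly rate r = 15.2%/12 = 1.26667% = 0.0126667.
Each month: B ← B·(1+r) − €86.00.
Month 1: interest €7.61; balance after payment €522.06.
Month 2: interest €6.61; balance after payment €442.67.
Month 3: interest €5.61; balance after payment €362.28.

€362.28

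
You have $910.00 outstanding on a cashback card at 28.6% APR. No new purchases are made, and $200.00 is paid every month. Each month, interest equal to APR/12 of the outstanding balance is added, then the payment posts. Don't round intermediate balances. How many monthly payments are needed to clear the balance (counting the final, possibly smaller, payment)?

5 months

Monthly rate r = 28.6%/12 = 2.38333% = 0.0238333.
Recurrence: B ← B·(1+r) − $200.00.
Month 1: interest $21.69; balance after payment $731.69.
Month 2: interest $17.44; balance after payment $549.13.
Month 3: interest $13.09; balance after payment $362.21.
Month 4: interest $8.63; balance after payment $170.85.
Month 5: interest $4.07; balance after payment $0.00.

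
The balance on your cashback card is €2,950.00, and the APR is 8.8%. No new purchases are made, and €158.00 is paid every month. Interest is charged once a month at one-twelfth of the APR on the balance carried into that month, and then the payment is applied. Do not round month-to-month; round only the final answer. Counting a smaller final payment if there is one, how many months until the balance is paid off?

21 months

Monthly rate r = 8.8%/12 = 0.733333% = 0.00733333.
Recurrence: B ← B·(1+r) − €158.00.
Month 1: interest €21.63; balance after payment €2,813.63.
Month 2: interest €20.63; balance after payment €2,676.27.
Closed form: n = −ln(1 − rB₀/P)/ln(1+r) = −ln(0.86308)/ln(1.00733) ≈ 20.153, so the balance reaches zero during payment 21.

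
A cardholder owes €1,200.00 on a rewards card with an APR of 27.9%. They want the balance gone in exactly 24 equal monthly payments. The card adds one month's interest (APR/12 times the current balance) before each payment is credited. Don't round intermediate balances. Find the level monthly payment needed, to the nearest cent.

Monthly rate r = 27.9%/12 = 2.325% = 0.02325.
Level-payment amortization: P = B₀·r / (1 − (1+r)^(−n)) = 1200.00·0.02325 / (1 − 1.02325^(−24)).
Denominator 1 − (1+r)^(−24) = 0.423979526.
P = 27.9 / 0.423979526 ≈ 65.81.

€65.81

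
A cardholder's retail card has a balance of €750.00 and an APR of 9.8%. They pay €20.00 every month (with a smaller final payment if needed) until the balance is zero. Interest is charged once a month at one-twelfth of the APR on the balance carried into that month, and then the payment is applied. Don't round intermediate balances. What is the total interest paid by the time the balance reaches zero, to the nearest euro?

€149

Monthly rate r = 9.8%/12 = 0.816667% = 0.00816667.
Payoff takes n = ⌈−ln(1 − rB₀/P)/ln(1+r)⌉ = ⌈44.955⌉ = 45 payments; the last is €19.11.
Total paid = 44·€20.00 + €19.11 = €899.11.
Total interest = total paid − principal = €899.11 − €750.00 = €149.11.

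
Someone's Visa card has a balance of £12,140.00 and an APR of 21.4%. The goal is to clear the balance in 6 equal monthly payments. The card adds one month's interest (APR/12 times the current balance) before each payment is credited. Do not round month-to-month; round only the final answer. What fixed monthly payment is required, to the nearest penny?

£2,151.48

Monthly rate r = 21.4%/12 = 1.78333% = 0.0178333.
Level-payment amortization: P = B₀·r / (1 − (1+r)^(−n)) = 12140.00·0.0178333 / (1 − 1.01783^(−6)).
Denominator 1 − (1+r)^(−6) = 0.100626717.
P = 216.497 / 0.100626717 ≈ 2151.48.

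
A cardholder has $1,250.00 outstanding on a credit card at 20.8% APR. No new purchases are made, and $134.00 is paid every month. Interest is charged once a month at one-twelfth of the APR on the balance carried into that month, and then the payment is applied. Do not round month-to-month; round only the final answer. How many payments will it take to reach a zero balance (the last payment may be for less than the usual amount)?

11 payments

Monthly rate r = 20.8%/12 = 1.73333% = 0.0173333.
Recurrence: B ← B·(1+r) − $134.00.
Month 1: interest $21.67; balance after payment $1,137.67.
Month 2: interest $19.72; balance after payment $1,023.39.
Closed form: n = −ln(1 − rB₀/P)/ln(1+r) = −ln(0.83831)/ln(1.01733) ≈ 10.263, so the balance reaches zero during payment 11.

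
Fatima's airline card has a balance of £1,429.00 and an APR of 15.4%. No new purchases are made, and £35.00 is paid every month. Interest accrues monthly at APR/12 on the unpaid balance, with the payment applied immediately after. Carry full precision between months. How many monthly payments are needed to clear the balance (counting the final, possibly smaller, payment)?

Monthly rate r = 15.4%/12 = 1.28333% = 0.0128333.
Recurrence: B ← B·(1+r) − £35.00.
Month 1: interest £18.34; balance after payment £1,412.34.
Month 2: interest £18.13; balance after payment £1,395.46.
Closed form: n = −ln(1 − rB₀/P)/ln(1+r) = −ln(0.47603)/ln(1.01283) ≈ 58.209, so the balance reaches zero during payment 59.

59 months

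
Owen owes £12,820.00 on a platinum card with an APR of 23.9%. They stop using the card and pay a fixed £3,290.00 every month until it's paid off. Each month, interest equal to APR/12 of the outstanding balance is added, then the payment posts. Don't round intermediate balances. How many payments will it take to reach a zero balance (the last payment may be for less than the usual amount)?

5 months

Monthly rate r = 23.9%/12 = 1.99167% = 0.0199167.
Recurrence: B ← B·(1+r) − £3,290.00.
Month 1: interest £255.33; balance after payment £9,785.33.
Month 2: interest £194.89; balance after payment £6,690.22.
Month 3: interest £133.25; balance after payment £3,533.47.
Month 4: interest £70.37; balance after payment £313.84.
Month 5: interest £6.25; balance after payment £0.00.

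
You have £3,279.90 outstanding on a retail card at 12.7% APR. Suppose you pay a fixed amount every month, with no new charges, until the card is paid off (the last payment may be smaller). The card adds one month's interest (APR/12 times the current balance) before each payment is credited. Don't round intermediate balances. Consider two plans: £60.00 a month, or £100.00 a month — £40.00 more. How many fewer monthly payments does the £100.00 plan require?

Monthly rate r = 12.7%/12 = 1.05833% = 0.0105833.
At £60.00/mo: n = ⌈−ln(1 − rB₀/P)/ln(1+r)⌉ = 83 payments (last £4.31); total interest = total paid − £3,279.90 = £1,644.41.
At £100.00/mo: 41 payments (last £50.07); total interest £770.17.
Payments saved = 83 − 41 = 42.

42 fewer payments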